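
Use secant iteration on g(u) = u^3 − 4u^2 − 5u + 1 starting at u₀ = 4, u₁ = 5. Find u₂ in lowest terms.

99/20

g(4) = −19, g(5) = 1. u₂ = 5 − 1·(5 − 4)/(1 − (−19)) = 99/20.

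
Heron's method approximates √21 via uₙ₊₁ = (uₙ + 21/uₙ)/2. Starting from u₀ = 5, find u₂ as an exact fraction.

u₁ = (5 + 21/5)/2 = 23/5.
u₂ = (23/5 + 21/(23/5))/2 = 527/115.

527/115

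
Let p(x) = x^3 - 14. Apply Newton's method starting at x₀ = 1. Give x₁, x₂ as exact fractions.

p'(x) = 3x^2.
p(1) = -13, p'(1) = 3, so x₁ = 1 - (-13)/3 = 16/3.
p(16/3) = 3718/27, p'(16/3) = 256/3, so x₂ = (16/3) - (3718/27)/(256/3) = 4285/1152.

x₁ = 16/3, x₂ = 4285/1152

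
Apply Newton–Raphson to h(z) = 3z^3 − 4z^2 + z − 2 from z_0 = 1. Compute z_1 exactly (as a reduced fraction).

2

h'(z) = 9z^2 − 8z + 1.
h(1) = −2, h'(1) = 2, so z_1 = 1 − (−2)/2 = 2.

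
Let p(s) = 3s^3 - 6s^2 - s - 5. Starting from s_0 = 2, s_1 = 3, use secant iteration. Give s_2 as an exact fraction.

p(2) = -7, p(3) = 19. s_2 = 3 - 19·(3 - 2)/(19 - (-7)) = 59/26.

59/26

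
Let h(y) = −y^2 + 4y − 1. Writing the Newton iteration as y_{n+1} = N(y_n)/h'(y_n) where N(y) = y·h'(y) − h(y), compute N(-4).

h'(y) = −2y + 4.
N(y) = y·h'(y) − h(y) = y·(−2y + 4) − (−y^2 + 4y − 1) = −y^2 + 1.
N(-4) = −15.

−15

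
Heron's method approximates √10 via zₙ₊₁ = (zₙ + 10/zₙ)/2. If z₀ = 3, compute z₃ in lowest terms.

z₁ = (3 + 10/3)/2 = 19/6.
z₂ = (19/6 + 10/(19/6))/2 = 721/228.
z₃ = (721/228 + 10/(721/228))/2 = 1039681/328776.

1039681/328776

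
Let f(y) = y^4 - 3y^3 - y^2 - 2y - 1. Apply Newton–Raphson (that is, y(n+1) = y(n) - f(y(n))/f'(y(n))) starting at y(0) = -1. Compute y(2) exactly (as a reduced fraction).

-91417/178685

f'(y) = 4y^3 - 9y^2 - 2y - 2.
f(-1) = 4, f'(-1) = -13, so y(1) = (-1) - 4/(-13) = -9/13.
f(-9/13) = 32288/28561, f'(-9/13) = -13745/2197, so y(2) = (-9/13) - (32288/28561)/(-13745/2197) = -91417/178685.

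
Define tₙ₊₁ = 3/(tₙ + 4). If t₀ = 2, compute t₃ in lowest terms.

9/14

t₁ = 3/(2 + 4) = 1/2.
t₂ = 3/(1/2 + 4) = 2/3.
t₃ = 3/(2/3 + 4) = 9/14.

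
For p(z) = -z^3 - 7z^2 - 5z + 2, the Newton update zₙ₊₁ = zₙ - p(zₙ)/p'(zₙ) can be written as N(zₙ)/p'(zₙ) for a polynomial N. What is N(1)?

p'(z) = -3z^2 - 14z - 5.
N(z) = z·p'(z) - p(z) = z·(-3z^2 - 14z - 5) - (-z^3 - 7z^2 - 5z + 2) = -2z^3 - 7z^2 - 2.
N(1) = -11.

-11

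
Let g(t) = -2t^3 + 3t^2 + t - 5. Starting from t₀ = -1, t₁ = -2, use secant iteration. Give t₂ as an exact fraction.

g(-1) = -1, g(-2) = 21. t₂ = (-2) - 21·((-2) - (-1))/(21 - (-1)) = -23/22.

-23/22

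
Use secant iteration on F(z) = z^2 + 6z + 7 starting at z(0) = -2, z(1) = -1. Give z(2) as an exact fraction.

F(-2) = -1, F(-1) = 2. z(2) = (-1) - 2·((-1) - (-2))/(2 - (-1)) = -5/3.

-5/3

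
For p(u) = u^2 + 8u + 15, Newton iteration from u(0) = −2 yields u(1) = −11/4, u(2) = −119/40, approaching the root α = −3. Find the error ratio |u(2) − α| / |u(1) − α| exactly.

1/10

u(1) − α = −11/4 − (−3) = −11/4 + 3 = 1/4, so |u(1) − α| = 1/4.
u(2) − α = −119/40 − (−3) = −119/40 + 3 = 1/40, so |u(2) − α| = 1/40.
Ratio = (1/40) / (1/4) = 1/10.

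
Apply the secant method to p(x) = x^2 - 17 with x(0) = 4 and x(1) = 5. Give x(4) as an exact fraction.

6263/1519

p(4) = -1, p(5) = 8. x(2) = 5 - 8·(5 - 4)/(8 - (-1)) = 37/9.
p(5) = 8, p(37/9) = -8/81. x(3) = (37/9) - (-8/81)·((37/9) - 5)/((-8/81) - 8) = 169/41.
p(37/9) = -8/81, p(169/41) = -16/1681. x(4) = (169/41) - (-16/1681)·((169/41) - (37/9))/((-16/1681) - (-8/81)) = 6263/1519.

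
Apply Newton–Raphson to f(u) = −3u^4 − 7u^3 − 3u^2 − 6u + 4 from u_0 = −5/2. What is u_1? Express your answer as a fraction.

f'(u) = −12u^3 − 21u^2 − 6u − 6.
f(−5/2) = −121/16, f'(−5/2) = 261/4, so u_1 = (−5/2) − (−121/16)/(261/4) = −2489/1044.

−2489/1044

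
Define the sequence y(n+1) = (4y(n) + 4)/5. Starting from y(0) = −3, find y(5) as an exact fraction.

5332/3125

y(1) = (4·(−3) + 4)/5 = −8/5.
y(2) = (4·(−8/5) + 4)/5 = −12/25.
y(3) = (4·(−12/25) + 4)/5 = 52/125.
y(4) = (4·(52/125) + 4)/5 = 708/625.
y(5) = (4·(708/625) + 4)/5 = 5332/3125.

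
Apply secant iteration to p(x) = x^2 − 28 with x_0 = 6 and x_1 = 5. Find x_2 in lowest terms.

p(6) = 8, p(5) = −3. x_2 = 5 − (−3)·(5 − 6)/((−3) − 8) = 58/11.

58/11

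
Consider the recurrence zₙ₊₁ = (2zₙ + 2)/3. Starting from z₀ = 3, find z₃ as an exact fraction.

62/27

z₁ = (2·3 + 2)/3 = 8/3.
z₂ = (2·(8/3) + 2)/3 = 22/9.
z₃ = (2·(22/9) + 2)/3 = 62/27.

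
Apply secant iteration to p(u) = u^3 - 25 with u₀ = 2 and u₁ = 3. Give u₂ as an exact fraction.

p(2) = -17, p(3) = 2. u₂ = 3 - 2·(3 - 2)/(2 - (-17)) = 55/19.

55/19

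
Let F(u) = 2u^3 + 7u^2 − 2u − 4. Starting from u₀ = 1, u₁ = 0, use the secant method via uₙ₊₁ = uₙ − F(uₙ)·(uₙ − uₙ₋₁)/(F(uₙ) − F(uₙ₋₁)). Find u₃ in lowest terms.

F(1) = 3, F(0) = −4. u₂ = 0 − (−4)·(0 − 1)/((−4) − 3) = 4/7.
F(0) = −4, F(4/7) = −852/343. u₃ = (4/7) − (−852/343)·((4/7) − 0)/((−852/343) − (−4)) = 98/65.

98/65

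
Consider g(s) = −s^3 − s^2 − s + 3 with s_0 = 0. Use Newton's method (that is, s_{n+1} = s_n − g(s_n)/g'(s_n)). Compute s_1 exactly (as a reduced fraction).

g'(s) = −3s^2 − 2s − 1.
g(0) = 3, g'(0) = −1, so s_1 = 0 − 3/(−1) = 3.

3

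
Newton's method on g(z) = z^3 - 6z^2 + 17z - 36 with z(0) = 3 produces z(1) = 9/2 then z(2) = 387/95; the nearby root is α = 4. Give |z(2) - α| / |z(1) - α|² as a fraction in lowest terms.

28/95

z(1) - α = 9/2 - 4 = 1/2, so |z(1) - α| = 1/2.
z(2) - α = 387/95 - 4 = 7/95, so |z(2) - α| = 7/95.
|z(1) - α|² = 1/4.
Ratio = (7/95) / (1/4) = 28/95.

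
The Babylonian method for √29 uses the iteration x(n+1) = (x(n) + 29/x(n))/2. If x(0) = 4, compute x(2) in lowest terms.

3881/720

x(1) = (4 + 29/4)/2 = 45/8.
x(2) = (45/8 + 29/(45/8))/2 = 3881/720.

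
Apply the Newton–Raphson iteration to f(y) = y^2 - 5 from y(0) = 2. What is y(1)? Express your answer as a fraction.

f'(y) = 2y.
f(2) = -1, f'(2) = 4, so y(1) = 2 - (-1)/4 = 9/4.

9/4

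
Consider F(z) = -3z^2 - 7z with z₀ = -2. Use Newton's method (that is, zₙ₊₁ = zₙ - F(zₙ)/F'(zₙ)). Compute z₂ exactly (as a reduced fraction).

-432/185

F'(z) = -6z - 7.
F(-2) = 2, F'(-2) = 5, so z₁ = (-2) - 2/5 = -12/5.
F(-12/5) = -12/25, F'(-12/5) = 37/5, so z₂ = (-12/5) - (-12/25)/(37/5) = -432/185.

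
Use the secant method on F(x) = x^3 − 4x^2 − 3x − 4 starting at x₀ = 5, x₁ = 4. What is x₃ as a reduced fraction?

F(5) = 6, F(4) = −16. x₂ = 4 − (−16)·(4 − 5)/((−16) − 6) = 52/11.
F(4) = −16, F(52/11) = −2568/1331. x₃ = (52/11) − (−2568/1331)·((52/11) − 4)/((−2568/1331) − (−16)) = 11300/2341.

11300/2341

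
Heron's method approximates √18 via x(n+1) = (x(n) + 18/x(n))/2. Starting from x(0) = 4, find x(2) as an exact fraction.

x(1) = (4 + 18/4)/2 = 17/4.
x(2) = (17/4 + 18/(17/4))/2 = 577/136.

577/136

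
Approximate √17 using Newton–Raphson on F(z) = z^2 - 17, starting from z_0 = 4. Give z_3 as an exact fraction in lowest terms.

F'(z) = 2z.
F(4) = -1, F'(4) = 8, so z_1 = 4 - (-1)/8 = 33/8.
F(33/8) = 1/64, F'(33/8) = 33/4, so z_2 = (33/8) - (1/64)/(33/4) = 2177/528.
F(2177/528) = 1/278784, F'(2177/528) = 2177/264, so z_3 = (2177/528) - (1/278784)/(2177/264) = 9478657/2298912.

9478657/2298912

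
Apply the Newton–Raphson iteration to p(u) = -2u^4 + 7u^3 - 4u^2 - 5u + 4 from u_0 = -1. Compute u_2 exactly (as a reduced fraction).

-109/128

p'(u) = -8u^3 + 21u^2 - 8u - 5.
p(-1) = -4, p'(-1) = 32, so u_1 = (-1) - (-4)/32 = -7/8.
p(-7/8) = -1125/2048, p'(-7/8) = 375/16, so u_2 = (-7/8) - (-1125/2048)/(375/16) = -109/128.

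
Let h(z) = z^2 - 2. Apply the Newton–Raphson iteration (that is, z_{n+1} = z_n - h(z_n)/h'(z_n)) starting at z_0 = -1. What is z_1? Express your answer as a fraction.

h'(z) = 2z.
h(-1) = -1, h'(-1) = -2, so z_1 = (-1) - (-1)/(-2) = -3/2.

-3/2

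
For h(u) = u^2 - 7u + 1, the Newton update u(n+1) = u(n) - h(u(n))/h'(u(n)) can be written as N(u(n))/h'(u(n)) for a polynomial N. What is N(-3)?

8

h'(u) = 2u - 7.
N(u) = u·h'(u) - h(u) = u·(2u - 7) - (u^2 - 7u + 1) = u^2 - 1.
N(-3) = 8.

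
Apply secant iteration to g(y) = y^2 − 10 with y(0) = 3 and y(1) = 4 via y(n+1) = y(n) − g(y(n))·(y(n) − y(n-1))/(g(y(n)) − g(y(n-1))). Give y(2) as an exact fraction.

22/7

g(3) = −1, g(4) = 6. y(2) = 4 − 6·(4 − 3)/(6 − (−1)) = 22/7.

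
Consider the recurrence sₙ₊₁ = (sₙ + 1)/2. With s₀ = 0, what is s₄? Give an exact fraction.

s₁ = (0 + 1)/2 = 1/2.
s₂ = ((1/2) + 1)/2 = 3/4.
s₃ = ((3/4) + 1)/2 = 7/8.
s₄ = ((7/8) + 1)/2 = 15/16.

15/16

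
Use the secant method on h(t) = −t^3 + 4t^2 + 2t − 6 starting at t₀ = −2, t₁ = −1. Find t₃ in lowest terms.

−1278/989

h(−2) = 14, h(−1) = −3. t₂ = (−1) − (−3)·((−1) − (−2))/((−3) − 14) = −20/17.
h(−1) = −3, h(−20/17) = −5838/4913. t₃ = (−20/17) − (−5838/4913)·((−20/17) − (−1))/((−5838/4913) − (−3)) = −1278/989.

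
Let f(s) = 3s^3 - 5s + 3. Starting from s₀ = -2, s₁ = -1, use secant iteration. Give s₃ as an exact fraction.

-3099/1819

f(-2) = -11, f(-1) = 5. s₂ = (-1) - 5·((-1) - (-2))/(5 - (-11)) = -21/16.
f(-1) = 5, f(-21/16) = 11385/4096. s₃ = (-21/16) - (11385/4096)·((-21/16) - (-1))/((11385/4096) - 5) = -3099/1819.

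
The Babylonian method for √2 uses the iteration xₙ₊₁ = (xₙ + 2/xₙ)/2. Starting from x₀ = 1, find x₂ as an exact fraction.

17/12

x₁ = (1 + 2/1)/2 = 3/2.
x₂ = (3/2 + 2/(3/2))/2 = 17/12.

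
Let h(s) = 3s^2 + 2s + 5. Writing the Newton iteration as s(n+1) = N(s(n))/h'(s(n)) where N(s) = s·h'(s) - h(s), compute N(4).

h'(s) = 6s + 2.
N(s) = s·h'(s) - h(s) = s·(6s + 2) - (3s^2 + 2s + 5) = 3s^2 - 5.
N(4) = 43.

43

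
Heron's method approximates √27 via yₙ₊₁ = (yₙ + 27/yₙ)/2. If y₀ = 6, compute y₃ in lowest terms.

56451/10864

y₁ = (6 + 27/6)/2 = 21/4.
y₂ = (21/4 + 27/(21/4))/2 = 291/56.
y₃ = (291/56 + 27/(291/56))/2 = 56451/10864.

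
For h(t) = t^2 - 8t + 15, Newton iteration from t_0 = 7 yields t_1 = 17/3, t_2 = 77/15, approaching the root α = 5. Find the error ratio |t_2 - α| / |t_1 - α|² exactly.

t_1 - α = 17/3 - 5 = 2/3, so |t_1 - α| = 2/3.
t_2 - α = 77/15 - 5 = 2/15, so |t_2 - α| = 2/15.
|t_1 - α|² = 4/9.
Ratio = (2/15) / (4/9) = 3/10.

3/10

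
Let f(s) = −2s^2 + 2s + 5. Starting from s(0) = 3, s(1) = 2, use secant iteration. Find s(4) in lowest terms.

1418/657

f(3) = −7, f(2) = 1. s(2) = 2 − 1·(2 − 3)/(1 − (−7)) = 17/8.
f(2) = 1, f(17/8) = 7/32. s(3) = (17/8) − (7/32)·((17/8) − 2)/((7/32) − 1) = 54/25.
f(17/8) = 7/32, f(54/25) = −7/625. s(4) = (54/25) − (−7/625)·((54/25) − (17/8))/((−7/625) − (7/32)) = 1418/657.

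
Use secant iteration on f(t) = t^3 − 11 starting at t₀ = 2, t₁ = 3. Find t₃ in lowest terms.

f(2) = −3, f(3) = 16. t₂ = 3 − 16·(3 − 2)/(16 − (−3)) = 41/19.
f(3) = 16, f(41/19) = −6528/6859. t₃ = (41/19) − (−6528/6859)·((41/19) − 3)/((−6528/6859) − 16) = 16025/7267.

16025/7267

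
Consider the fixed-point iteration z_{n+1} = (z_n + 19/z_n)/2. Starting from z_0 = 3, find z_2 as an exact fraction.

367/84

z_1 = (3 + 19/3)/2 = 14/3.
z_2 = (14/3 + 19/(14/3))/2 = 367/84.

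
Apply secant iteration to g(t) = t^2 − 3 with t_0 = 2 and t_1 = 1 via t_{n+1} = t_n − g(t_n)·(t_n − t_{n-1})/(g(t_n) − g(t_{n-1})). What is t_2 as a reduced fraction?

5/3

g(2) = 1, g(1) = −2. t_2 = 1 − (−2)·(1 − 2)/((−2) − 1) = 5/3.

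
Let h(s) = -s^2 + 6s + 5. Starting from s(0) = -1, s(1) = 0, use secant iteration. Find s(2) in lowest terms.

-5/7

h(-1) = -2, h(0) = 5. s(2) = 0 - 5·(0 - (-1))/(5 - (-2)) = -5/7.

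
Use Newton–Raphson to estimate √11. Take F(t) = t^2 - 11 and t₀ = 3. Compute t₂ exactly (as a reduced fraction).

199/60

F'(t) = 2t.
F(3) = -2, F'(3) = 6, so t₁ = 3 - (-2)/6 = 10/3.
F(10/3) = 1/9, F'(10/3) = 20/3, so t₂ = (10/3) - (1/9)/(20/3) = 199/60.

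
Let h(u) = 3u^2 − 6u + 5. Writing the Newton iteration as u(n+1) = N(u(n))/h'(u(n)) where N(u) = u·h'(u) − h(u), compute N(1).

−2

h'(u) = 6u − 6.
N(u) = u·h'(u) − h(u) = u·(6u − 6) − (3u^2 − 6u + 5) = 3u^2 − 5.
N(1) = −2.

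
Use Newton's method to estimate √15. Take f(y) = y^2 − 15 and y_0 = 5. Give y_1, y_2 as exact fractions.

f'(y) = 2y.
f(5) = 10, f'(5) = 10, so y_1 = 5 − 10/10 = 4.
f(4) = 1, f'(4) = 8, so y_2 = 4 − 1/8 = 31/8.

y_1 = 4, y_2 = 31/8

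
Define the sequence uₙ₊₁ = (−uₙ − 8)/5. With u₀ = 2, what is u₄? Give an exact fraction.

u₁ = (−2 − 8)/5 = −2.
u₂ = (−(−2) − 8)/5 = −6/5.
u₃ = (−(−6/5) − 8)/5 = −34/25.
u₄ = (−(−34/25) − 8)/5 = −166/125.

−166/125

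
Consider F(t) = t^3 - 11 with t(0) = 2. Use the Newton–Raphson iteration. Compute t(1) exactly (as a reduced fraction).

9/4

F'(t) = 3t^2.
F(2) = -3, F'(2) = 12, so t(1) = 2 - (-3)/12 = 9/4.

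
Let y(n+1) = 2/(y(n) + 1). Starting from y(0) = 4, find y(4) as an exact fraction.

34/31

y(1) = 2/(4 + 1) = 2/5.
y(2) = 2/(2/5 + 1) = 10/7.
y(3) = 2/(10/7 + 1) = 14/17.
y(4) = 2/(14/17 + 1) = 34/31.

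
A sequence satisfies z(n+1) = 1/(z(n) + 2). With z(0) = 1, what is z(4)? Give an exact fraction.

z(1) = 1/(1 + 2) = 1/3.
z(2) = 1/(1/3 + 2) = 3/7.
z(3) = 1/(3/7 + 2) = 7/17.
z(4) = 1/(7/17 + 2) = 17/41.

17/41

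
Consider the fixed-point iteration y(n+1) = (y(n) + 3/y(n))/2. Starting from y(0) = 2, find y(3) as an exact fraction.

18817/10864

y(1) = (2 + 3/2)/2 = 7/4.
y(2) = (7/4 + 3/(7/4))/2 = 97/56.
y(3) = (97/56 + 3/(97/56))/2 = 18817/10864.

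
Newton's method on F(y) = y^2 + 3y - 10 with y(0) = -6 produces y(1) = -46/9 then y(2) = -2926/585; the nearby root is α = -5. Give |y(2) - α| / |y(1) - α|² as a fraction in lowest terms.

9/65

y(1) - α = -46/9 - (-5) = -46/9 + 5 = -1/9, so |y(1) - α| = 1/9.
y(2) - α = -2926/585 - (-5) = -2926/585 + 5 = -1/585, so |y(2) - α| = 1/585.
|y(1) - α|² = 1/81.
Ratio = (1/585) / (1/81) = 9/65.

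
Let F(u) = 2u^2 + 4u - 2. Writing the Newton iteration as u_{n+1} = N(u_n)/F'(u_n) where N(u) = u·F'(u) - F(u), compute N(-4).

F'(u) = 4u + 4.
N(u) = u·F'(u) - F(u) = u·(4u + 4) - (2u^2 + 4u - 2) = 2u^2 + 2.
N(-4) = 34.

34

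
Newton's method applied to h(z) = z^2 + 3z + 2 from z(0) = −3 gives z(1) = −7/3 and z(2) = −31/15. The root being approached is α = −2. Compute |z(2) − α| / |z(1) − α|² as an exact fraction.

z(1) − α = −7/3 − (−2) = −7/3 + 2 = −1/3, so |z(1) − α| = 1/3.
z(2) − α = −31/15 − (−2) = −31/15 + 2 = −1/15, so |z(2) − α| = 1/15.
|z(1) − α|² = 1/9.
Ratio = (1/15) / (1/9) = 3/5.

3/5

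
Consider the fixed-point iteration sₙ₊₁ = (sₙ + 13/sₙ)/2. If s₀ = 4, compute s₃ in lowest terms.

s₁ = (4 + 13/4)/2 = 29/8.
s₂ = (29/8 + 13/(29/8))/2 = 1673/464.
s₃ = (1673/464 + 13/(1673/464))/2 = 5597777/1552544.

5597777/1552544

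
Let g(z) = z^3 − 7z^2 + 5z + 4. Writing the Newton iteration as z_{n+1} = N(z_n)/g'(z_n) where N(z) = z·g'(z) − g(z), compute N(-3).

g'(z) = 3z^2 − 14z + 5.
N(z) = z·g'(z) − g(z) = z·(3z^2 − 14z + 5) − (z^3 − 7z^2 + 5z + 4) = 2z^3 − 7z^2 − 4.
N(-3) = −121.

−121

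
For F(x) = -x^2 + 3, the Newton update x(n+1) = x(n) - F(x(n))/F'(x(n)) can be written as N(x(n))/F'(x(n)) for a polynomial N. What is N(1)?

-4

F'(x) = -2x.
N(x) = x·F'(x) - F(x) = x·(-2x) - (-x^2 + 3) = -x^2 - 3.
N(1) = -4.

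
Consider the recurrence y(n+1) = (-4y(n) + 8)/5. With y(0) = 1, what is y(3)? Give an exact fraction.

y(1) = (-4·1 + 8)/5 = 4/5.
y(2) = (-4·(4/5) + 8)/5 = 24/25.
y(3) = (-4·(24/25) + 8)/5 = 104/125.

104/125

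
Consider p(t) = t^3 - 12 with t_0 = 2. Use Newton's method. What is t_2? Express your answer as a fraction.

p'(t) = 3t^2.
p(2) = -4, p'(2) = 12, so t_1 = 2 - (-4)/12 = 7/3.
p(7/3) = 19/27, p'(7/3) = 49/3, so t_2 = (7/3) - (19/27)/(49/3) = 1010/441.

1010/441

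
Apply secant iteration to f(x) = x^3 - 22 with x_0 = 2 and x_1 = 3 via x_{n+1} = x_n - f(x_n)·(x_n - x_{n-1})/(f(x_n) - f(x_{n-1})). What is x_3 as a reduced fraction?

f(2) = -14, f(3) = 5. x_2 = 3 - 5·(3 - 2)/(5 - (-14)) = 52/19.
f(3) = 5, f(52/19) = -10290/6859. x_3 = (52/19) - (-10290/6859)·((52/19) - 3)/((-10290/6859) - 5) = 24946/8917.

24946/8917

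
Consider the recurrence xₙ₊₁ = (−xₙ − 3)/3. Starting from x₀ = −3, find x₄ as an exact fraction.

−7/9

x₁ = (−(−3) − 3)/3 = 0.
x₂ = (−0 − 3)/3 = −1.
x₃ = (−(−1) − 3)/3 = −2/3.
x₄ = (−(−2/3) − 3)/3 = −7/9.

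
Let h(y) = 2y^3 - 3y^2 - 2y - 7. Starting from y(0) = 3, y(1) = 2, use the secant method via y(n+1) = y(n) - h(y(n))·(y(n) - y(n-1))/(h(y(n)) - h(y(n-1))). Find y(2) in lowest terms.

h(3) = 14, h(2) = -7. y(2) = 2 - (-7)·(2 - 3)/((-7) - 14) = 7/3.

7/3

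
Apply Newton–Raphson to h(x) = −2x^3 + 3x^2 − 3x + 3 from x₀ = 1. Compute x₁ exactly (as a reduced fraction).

4/3

h'(x) = −6x^2 + 6x − 3.
h(1) = 1, h'(1) = −3, so x₁ = 1 − 1/(−3) = 4/3.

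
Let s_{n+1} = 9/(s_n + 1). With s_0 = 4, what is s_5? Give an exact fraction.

s_1 = 9/(4 + 1) = 9/5.
s_2 = 9/(9/5 + 1) = 45/14.
s_3 = 9/(45/14 + 1) = 126/59.
s_4 = 9/(126/59 + 1) = 531/185.
s_5 = 9/(531/185 + 1) = 1665/716.

1665/716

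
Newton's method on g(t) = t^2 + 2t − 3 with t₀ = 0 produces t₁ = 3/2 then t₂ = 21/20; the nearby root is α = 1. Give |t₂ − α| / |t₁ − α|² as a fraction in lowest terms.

t₁ − α = 3/2 − 1 = 1/2, so |t₁ − α| = 1/2.
t₂ − α = 21/20 − 1 = 1/20, so |t₂ − α| = 1/20.
|t₁ − α|² = 1/4.
Ratio = (1/20) / (1/4) = 1/5.

1/5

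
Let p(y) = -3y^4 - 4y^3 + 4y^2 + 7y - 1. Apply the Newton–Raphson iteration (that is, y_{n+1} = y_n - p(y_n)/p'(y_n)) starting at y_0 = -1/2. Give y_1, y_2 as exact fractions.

y_1 = 13/8, y_2 = 350297/258784

p'(y) = -12y^3 - 12y^2 + 8y + 7.
p(-1/2) = -51/16, p'(-1/2) = 3/2, so y_1 = (-1/2) - (-51/16)/(3/2) = 13/8.
p(13/8) = -70227/4096, p'(13/8) = -8087/128, so y_2 = (13/8) - (-70227/4096)/(-8087/128) = 350297/258784.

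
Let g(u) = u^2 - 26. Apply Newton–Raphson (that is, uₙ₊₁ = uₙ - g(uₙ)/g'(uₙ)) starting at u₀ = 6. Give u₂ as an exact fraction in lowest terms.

1897/372

g'(u) = 2u.
g(6) = 10, g'(6) = 12, so u₁ = 6 - 10/12 = 31/6.
g(31/6) = 25/36, g'(31/6) = 31/3, so u₂ = (31/6) - (25/36)/(31/3) = 1897/372.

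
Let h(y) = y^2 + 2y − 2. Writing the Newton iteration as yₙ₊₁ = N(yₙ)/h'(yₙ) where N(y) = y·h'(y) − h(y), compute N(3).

11

h'(y) = 2y + 2.
N(y) = y·h'(y) − h(y) = y·(2y + 2) − (y^2 + 2y − 2) = y^2 + 2.
N(3) = 11.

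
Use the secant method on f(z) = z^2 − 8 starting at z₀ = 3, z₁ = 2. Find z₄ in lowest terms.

f(3) = 1, f(2) = −4. z₂ = 2 − (−4)·(2 − 3)/((−4) − 1) = 14/5.
f(2) = −4, f(14/5) = −4/25. z₃ = (14/5) − (−4/25)·((14/5) − 2)/((−4/25) − (−4)) = 17/6.
f(14/5) = −4/25, f(17/6) = 1/36. z₄ = (17/6) − (1/36)·((17/6) − (14/5))/((1/36) − (−4/25)) = 478/169.

478/169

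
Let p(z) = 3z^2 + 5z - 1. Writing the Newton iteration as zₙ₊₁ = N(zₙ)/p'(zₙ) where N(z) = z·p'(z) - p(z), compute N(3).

28

p'(z) = 6z + 5.
N(z) = z·p'(z) - p(z) = z·(6z + 5) - (3z^2 + 5z - 1) = 3z^2 + 1.
N(3) = 28.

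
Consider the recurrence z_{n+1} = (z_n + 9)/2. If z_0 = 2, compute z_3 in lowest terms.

z_1 = (2 + 9)/2 = 11/2.
z_2 = ((11/2) + 9)/2 = 29/4.
z_3 = ((29/4) + 9)/2 = 65/8.

65/8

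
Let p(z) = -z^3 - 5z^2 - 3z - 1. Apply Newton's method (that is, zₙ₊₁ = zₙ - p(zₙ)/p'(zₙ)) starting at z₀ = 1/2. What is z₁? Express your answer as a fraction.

p'(z) = -3z^2 - 10z - 3.
p(1/2) = -31/8, p'(1/2) = -35/4, so z₁ = (1/2) - (-31/8)/(-35/4) = 2/35.

2/35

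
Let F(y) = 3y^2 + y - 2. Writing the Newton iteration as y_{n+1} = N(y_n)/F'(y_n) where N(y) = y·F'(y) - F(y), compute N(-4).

F'(y) = 6y + 1.
N(y) = y·F'(y) - F(y) = y·(6y + 1) - (3y^2 + y - 2) = 3y^2 + 2.
N(-4) = 50.

50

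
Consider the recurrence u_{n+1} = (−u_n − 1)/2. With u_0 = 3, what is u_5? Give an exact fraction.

−7/16

u_1 = (−3 − 1)/2 = −2.
u_2 = (−(−2) − 1)/2 = 1/2.
u_3 = (−(1/2) − 1)/2 = −3/4.
u_4 = (−(−3/4) − 1)/2 = −1/8.
u_5 = (−(−1/8) − 1)/2 = −7/16.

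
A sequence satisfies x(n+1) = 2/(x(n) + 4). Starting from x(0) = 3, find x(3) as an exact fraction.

30/67

x(1) = 2/(3 + 4) = 2/7.
x(2) = 2/(2/7 + 4) = 7/15.
x(3) = 2/(7/15 + 4) = 30/67.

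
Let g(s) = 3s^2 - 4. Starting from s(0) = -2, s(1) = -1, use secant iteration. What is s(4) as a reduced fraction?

g(-2) = 8, g(-1) = -1. s(2) = (-1) - (-1)·((-1) - (-2))/((-1) - 8) = -10/9.
g(-1) = -1, g(-10/9) = -8/27. s(3) = (-10/9) - (-8/27)·((-10/9) - (-1))/((-8/27) - (-1)) = -22/19.
g(-10/9) = -8/27, g(-22/19) = 8/361. s(4) = (-22/19) - (8/361)·((-22/19) - (-10/9))/((8/361) - (-8/27)) = -112/97.

-112/97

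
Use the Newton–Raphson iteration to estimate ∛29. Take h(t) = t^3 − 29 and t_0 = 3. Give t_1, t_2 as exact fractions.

t_1 = 83/27, t_2 = 1714381/558009

h'(t) = 3t^2.
h(3) = −2, h'(3) = 27, so t_1 = 3 − (−2)/27 = 83/27.
h(83/27) = 980/19683, h'(83/27) = 6889/243, so t_2 = (83/27) − (980/19683)/(6889/243) = 1714381/558009.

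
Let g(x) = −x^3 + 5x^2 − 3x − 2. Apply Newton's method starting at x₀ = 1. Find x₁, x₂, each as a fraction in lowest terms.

g'(x) = −3x^2 + 10x − 3.
g(1) = −1, g'(1) = 4, so x₁ = 1 − (−1)/4 = 5/4.
g(5/4) = 7/64, g'(5/4) = 77/16, so x₂ = (5/4) − (7/64)/(77/16) = 27/22.

x₁ = 5/4, x₂ = 27/22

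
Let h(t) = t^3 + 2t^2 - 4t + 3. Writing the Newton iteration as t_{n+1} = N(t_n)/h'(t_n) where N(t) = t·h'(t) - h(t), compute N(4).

157

h'(t) = 3t^2 + 4t - 4.
N(t) = t·h'(t) - h(t) = t·(3t^2 + 4t - 4) - (t^3 + 2t^2 - 4t + 3) = 2t^3 + 2t^2 - 3.
N(4) = 157.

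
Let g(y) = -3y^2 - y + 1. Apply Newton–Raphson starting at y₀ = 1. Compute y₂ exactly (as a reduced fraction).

97/217

g'(y) = -6y - 1.
g(1) = -3, g'(1) = -7, so y₁ = 1 - (-3)/(-7) = 4/7.
g(4/7) = -27/49, g'(4/7) = -31/7, so y₂ = (4/7) - (-27/49)/(-31/7) = 97/217.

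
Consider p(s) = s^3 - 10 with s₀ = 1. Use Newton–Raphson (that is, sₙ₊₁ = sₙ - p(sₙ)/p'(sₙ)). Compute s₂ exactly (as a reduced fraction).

23/8

p'(s) = 3s^2.
p(1) = -9, p'(1) = 3, so s₁ = 1 - (-9)/3 = 4.
p(4) = 54, p'(4) = 48, so s₂ = 4 - 54/48 = 23/8.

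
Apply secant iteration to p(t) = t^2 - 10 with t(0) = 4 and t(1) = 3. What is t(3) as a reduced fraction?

p(4) = 6, p(3) = -1. t(2) = 3 - (-1)·(3 - 4)/((-1) - 6) = 22/7.
p(3) = -1, p(22/7) = -6/49. t(3) = (22/7) - (-6/49)·((22/7) - 3)/((-6/49) - (-1)) = 136/43.

136/43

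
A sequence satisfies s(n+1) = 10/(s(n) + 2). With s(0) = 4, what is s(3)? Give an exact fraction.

55/26

s(1) = 10/(4 + 2) = 5/3.
s(2) = 10/(5/3 + 2) = 30/11.
s(3) = 10/(30/11 + 2) = 55/26.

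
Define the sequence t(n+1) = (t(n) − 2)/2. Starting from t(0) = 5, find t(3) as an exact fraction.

t(1) = (5 − 2)/2 = 3/2.
t(2) = ((3/2) − 2)/2 = −1/4.
t(3) = ((−1/4) − 2)/2 = −9/8.

−9/8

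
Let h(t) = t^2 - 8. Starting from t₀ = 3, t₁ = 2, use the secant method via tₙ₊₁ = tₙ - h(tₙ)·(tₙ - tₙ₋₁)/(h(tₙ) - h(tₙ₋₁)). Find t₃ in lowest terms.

17/6

h(3) = 1, h(2) = -4. t₂ = 2 - (-4)·(2 - 3)/((-4) - 1) = 14/5.
h(2) = -4, h(14/5) = -4/25. t₃ = (14/5) - (-4/25)·((14/5) - 2)/((-4/25) - (-4)) = 17/6.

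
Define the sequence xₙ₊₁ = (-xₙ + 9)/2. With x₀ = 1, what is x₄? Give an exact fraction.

23/8

x₁ = (-1 + 9)/2 = 4.
x₂ = (-4 + 9)/2 = 5/2.
x₃ = (-(5/2) + 9)/2 = 13/4.
x₄ = (-(13/4) + 9)/2 = 23/8.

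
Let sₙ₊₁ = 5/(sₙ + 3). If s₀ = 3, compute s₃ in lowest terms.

s₁ = 5/(3 + 3) = 5/6.
s₂ = 5/(5/6 + 3) = 30/23.
s₃ = 5/(30/23 + 3) = 115/99.

115/99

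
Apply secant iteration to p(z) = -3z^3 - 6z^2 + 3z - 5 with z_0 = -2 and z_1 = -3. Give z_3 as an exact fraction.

-15651/6049

p(-2) = -11, p(-3) = 13. z_2 = (-3) - 13·((-3) - (-2))/(13 - (-11)) = -59/24.
p(-3) = 13, p(-59/24) = -18733/4608. z_3 = (-59/24) - (-18733/4608)·((-59/24) - (-3))/((-18733/4608) - 13) = -15651/6049.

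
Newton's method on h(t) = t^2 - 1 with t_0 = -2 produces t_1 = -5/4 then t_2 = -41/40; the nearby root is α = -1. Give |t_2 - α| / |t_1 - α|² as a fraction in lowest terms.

t_1 - α = -5/4 - (-1) = -5/4 + 1 = -1/4, so |t_1 - α| = 1/4.
t_2 - α = -41/40 - (-1) = -41/40 + 1 = -1/40, so |t_2 - α| = 1/40.
|t_1 - α|² = 1/16.
Ratio = (1/40) / (1/16) = 2/5.

2/5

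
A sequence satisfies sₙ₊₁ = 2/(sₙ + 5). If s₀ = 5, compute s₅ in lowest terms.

188/505

s₁ = 2/(5 + 5) = 1/5.
s₂ = 2/(1/5 + 5) = 5/13.
s₃ = 2/(5/13 + 5) = 13/35.
s₄ = 2/(13/35 + 5) = 35/94.
s₅ = 2/(35/94 + 5) = 188/505.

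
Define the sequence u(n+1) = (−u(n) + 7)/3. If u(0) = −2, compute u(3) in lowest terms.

u(1) = (−(−2) + 7)/3 = 3.
u(2) = (−3 + 7)/3 = 4/3.
u(3) = (−(4/3) + 7)/3 = 17/9.

17/9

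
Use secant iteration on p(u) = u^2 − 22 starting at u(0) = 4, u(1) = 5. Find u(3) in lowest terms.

p(4) = −6, p(5) = 3. u(2) = 5 − 3·(5 − 4)/(3 − (−6)) = 14/3.
p(5) = 3, p(14/3) = −2/9. u(3) = (14/3) − (−2/9)·((14/3) − 5)/((−2/9) − 3) = 136/29.

136/29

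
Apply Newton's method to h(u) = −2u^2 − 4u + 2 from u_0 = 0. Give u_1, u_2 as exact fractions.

h'(u) = −4u − 4.
h(0) = 2, h'(0) = −4, so u_1 = 0 − 2/(−4) = 1/2.
h(1/2) = −1/2, h'(1/2) = −6, so u_2 = (1/2) − (−1/2)/(−6) = 5/12.

u_1 = 1/2, u_2 = 5/12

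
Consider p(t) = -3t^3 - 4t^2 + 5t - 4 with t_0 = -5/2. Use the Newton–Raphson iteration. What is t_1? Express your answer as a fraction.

-291/125

p'(t) = -9t^2 - 8t + 5.
p(-5/2) = 43/8, p'(-5/2) = -125/4, so t_1 = (-5/2) - (43/8)/(-125/4) = -291/125.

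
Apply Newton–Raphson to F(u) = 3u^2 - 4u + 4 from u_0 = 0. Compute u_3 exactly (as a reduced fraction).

F'(u) = 6u - 4.
F(0) = 4, F'(0) = -4, so u_1 = 0 - 4/(-4) = 1.
F(1) = 3, F'(1) = 2, so u_2 = 1 - 3/2 = -1/2.
F(-1/2) = 27/4, F'(-1/2) = -7, so u_3 = (-1/2) - (27/4)/(-7) = 13/28.

13/28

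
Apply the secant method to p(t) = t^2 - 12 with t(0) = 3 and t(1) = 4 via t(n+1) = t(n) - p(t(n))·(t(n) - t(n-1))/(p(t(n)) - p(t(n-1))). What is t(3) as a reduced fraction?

45/13

p(3) = -3, p(4) = 4. t(2) = 4 - 4·(4 - 3)/(4 - (-3)) = 24/7.
p(4) = 4, p(24/7) = -12/49. t(3) = (24/7) - (-12/49)·((24/7) - 4)/((-12/49) - 4) = 45/13.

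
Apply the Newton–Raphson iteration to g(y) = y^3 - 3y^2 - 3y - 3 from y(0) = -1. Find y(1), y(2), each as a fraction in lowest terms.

g'(y) = 3y^2 - 6y - 3.
g(-1) = -4, g'(-1) = 6, so y(1) = (-1) - (-4)/6 = -1/3.
g(-1/3) = -64/27, g'(-1/3) = -2/3, so y(2) = (-1/3) - (-64/27)/(-2/3) = -35/9.

y(1) = -1/3, y(2) = -35/9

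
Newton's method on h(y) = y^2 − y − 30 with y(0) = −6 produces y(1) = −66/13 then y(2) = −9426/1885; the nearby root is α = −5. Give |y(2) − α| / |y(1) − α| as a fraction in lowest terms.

y(1) − α = −66/13 − (−5) = −66/13 + 5 = −1/13, so |y(1) − α| = 1/13.
y(2) − α = −9426/1885 − (−5) = −9426/1885 + 5 = −1/1885, so |y(2) − α| = 1/1885.
Ratio = (1/1885) / (1/13) = 1/145.

1/145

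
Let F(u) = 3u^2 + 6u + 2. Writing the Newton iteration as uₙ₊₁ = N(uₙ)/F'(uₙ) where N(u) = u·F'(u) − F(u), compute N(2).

F'(u) = 6u + 6.
N(u) = u·F'(u) − F(u) = u·(6u + 6) − (3u^2 + 6u + 2) = 3u^2 − 2.
N(2) = 10.

10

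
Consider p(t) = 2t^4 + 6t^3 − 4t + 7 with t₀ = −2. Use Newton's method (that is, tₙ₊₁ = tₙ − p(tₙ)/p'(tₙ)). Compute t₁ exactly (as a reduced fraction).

p'(t) = 8t^3 + 18t^2 − 4.
p(−2) = −1, p'(−2) = 4, so t₁ = (−2) − (−1)/4 = −7/4.

−7/4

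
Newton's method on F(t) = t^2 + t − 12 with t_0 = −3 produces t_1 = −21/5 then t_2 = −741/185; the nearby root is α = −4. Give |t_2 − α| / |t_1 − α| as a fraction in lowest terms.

1/37

t_1 − α = −21/5 − (−4) = −21/5 + 4 = −1/5, so |t_1 − α| = 1/5.
t_2 − α = −741/185 − (−4) = −741/185 + 4 = −1/185, so |t_2 − α| = 1/185.
Ratio = (1/185) / (1/5) = 1/37.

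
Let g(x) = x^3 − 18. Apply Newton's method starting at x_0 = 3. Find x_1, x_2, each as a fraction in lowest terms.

g'(x) = 3x^2.
g(3) = 9, g'(3) = 27, so x_1 = 3 − 9/27 = 8/3.
g(8/3) = 26/27, g'(8/3) = 64/3, so x_2 = (8/3) − (26/27)/(64/3) = 755/288.

x_1 = 8/3, x_2 = 755/288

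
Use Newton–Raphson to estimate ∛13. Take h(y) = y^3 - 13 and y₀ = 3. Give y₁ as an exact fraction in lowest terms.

h'(y) = 3y^2.
h(3) = 14, h'(3) = 27, so y₁ = 3 - 14/27 = 67/27.

67/27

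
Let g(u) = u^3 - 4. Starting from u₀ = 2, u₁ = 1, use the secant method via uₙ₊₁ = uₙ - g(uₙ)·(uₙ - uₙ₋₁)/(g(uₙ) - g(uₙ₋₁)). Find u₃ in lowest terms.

g(2) = 4, g(1) = -3. u₂ = 1 - (-3)·(1 - 2)/((-3) - 4) = 10/7.
g(1) = -3, g(10/7) = -372/343. u₃ = (10/7) - (-372/343)·((10/7) - 1)/((-372/343) - (-3)) = 122/73.

122/73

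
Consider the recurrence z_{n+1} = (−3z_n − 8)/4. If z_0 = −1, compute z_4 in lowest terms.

z_1 = (−3·(−1) − 8)/4 = −5/4.
z_2 = (−3·(−5/4) − 8)/4 = −17/16.
z_3 = (−3·(−17/16) − 8)/4 = −77/64.
z_4 = (−3·(−77/64) − 8)/4 = −281/256.

−281/256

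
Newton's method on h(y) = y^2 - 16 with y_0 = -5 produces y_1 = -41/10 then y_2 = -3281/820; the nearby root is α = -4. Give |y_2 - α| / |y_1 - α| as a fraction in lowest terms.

y_1 - α = -41/10 - (-4) = -41/10 + 4 = -1/10, so |y_1 - α| = 1/10.
y_2 - α = -3281/820 - (-4) = -3281/820 + 4 = -1/820, so |y_2 - α| = 1/820.
Ratio = (1/820) / (1/10) = 1/82.

1/82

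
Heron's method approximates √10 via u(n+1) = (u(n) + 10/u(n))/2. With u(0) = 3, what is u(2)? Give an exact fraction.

u(1) = (3 + 10/3)/2 = 19/6.
u(2) = (19/6 + 10/(19/6))/2 = 721/228.

721/228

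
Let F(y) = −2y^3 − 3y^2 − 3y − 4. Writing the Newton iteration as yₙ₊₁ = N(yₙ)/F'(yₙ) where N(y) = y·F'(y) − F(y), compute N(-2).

24

F'(y) = −6y^2 − 6y − 3.
N(y) = y·F'(y) − F(y) = y·(−6y^2 − 6y − 3) − (−2y^3 − 3y^2 − 3y − 4) = −4y^3 − 3y^2 + 4.
N(-2) = 24.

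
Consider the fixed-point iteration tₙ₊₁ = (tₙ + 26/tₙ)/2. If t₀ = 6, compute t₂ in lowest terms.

t₁ = (6 + 26/6)/2 = 31/6.
t₂ = (31/6 + 26/(31/6))/2 = 1897/372.

1897/372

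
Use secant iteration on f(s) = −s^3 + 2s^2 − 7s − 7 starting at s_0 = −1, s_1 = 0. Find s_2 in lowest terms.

−7/10

f(−1) = 3, f(0) = −7. s_2 = 0 − (−7)·(0 − (−1))/((−7) − 3) = −7/10.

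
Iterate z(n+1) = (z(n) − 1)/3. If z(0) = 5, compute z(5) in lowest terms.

−116/243

z(1) = (5 − 1)/3 = 4/3.
z(2) = ((4/3) − 1)/3 = 1/9.
z(3) = ((1/9) − 1)/3 = −8/27.
z(4) = ((−8/27) − 1)/3 = −35/81.
z(5) = ((−35/81) − 1)/3 = −116/243.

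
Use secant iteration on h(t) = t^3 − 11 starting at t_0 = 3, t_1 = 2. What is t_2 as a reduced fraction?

h(3) = 16, h(2) = −3. t_2 = 2 − (−3)·(2 − 3)/((−3) − 16) = 41/19.

41/19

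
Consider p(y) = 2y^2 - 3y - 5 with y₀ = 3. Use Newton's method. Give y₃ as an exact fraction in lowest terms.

p'(y) = 4y - 3.
p(3) = 4, p'(3) = 9, so y₁ = 3 - 4/9 = 23/9.
p(23/9) = 32/81, p'(23/9) = 65/9, so y₂ = (23/9) - (32/81)/(65/9) = 1463/585.
p(1463/585) = 2048/342225, p'(1463/585) = 4097/585, so y₃ = (1463/585) - (2048/342225)/(4097/585) = 5991863/2396745.

5991863/2396745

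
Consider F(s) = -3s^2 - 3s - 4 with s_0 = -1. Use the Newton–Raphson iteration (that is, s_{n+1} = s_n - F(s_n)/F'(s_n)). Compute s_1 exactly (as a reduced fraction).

1/3

F'(s) = -6s - 3.
F(-1) = -4, F'(-1) = 3, so s_1 = (-1) - (-4)/3 = 1/3.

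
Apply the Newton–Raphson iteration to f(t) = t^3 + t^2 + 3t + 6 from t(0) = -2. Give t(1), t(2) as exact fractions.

f'(t) = 3t^2 + 2t + 3.
f(-2) = -4, f'(-2) = 11, so t(1) = (-2) - (-4)/11 = -18/11.
f(-18/11) = -816/1331, f'(-18/11) = 939/121, so t(2) = (-18/11) - (-816/1331)/(939/121) = -5362/3443.

t(1) = -18/11, t(2) = -5362/3443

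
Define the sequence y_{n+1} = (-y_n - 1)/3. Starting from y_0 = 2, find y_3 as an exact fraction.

y_1 = (-2 - 1)/3 = -1.
y_2 = (-(-1) - 1)/3 = 0.
y_3 = (-0 - 1)/3 = -1/3.

-1/3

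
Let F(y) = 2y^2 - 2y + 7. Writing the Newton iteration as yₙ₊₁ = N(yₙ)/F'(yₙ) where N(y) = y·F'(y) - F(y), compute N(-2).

1

F'(y) = 4y - 2.
N(y) = y·F'(y) - F(y) = y·(4y - 2) - (2y^2 - 2y + 7) = 2y^2 - 7.
N(-2) = 1.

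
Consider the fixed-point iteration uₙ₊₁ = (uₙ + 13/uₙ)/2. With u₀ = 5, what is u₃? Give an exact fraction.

u₁ = (5 + 13/5)/2 = 19/5.
u₂ = (19/5 + 13/(19/5))/2 = 343/95.
u₃ = (343/95 + 13/(343/95))/2 = 117487/32585.

117487/32585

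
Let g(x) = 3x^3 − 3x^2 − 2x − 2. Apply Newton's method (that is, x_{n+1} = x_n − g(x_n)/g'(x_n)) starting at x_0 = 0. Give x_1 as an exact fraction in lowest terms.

−1

g'(x) = 9x^2 − 6x − 2.
g(0) = −2, g'(0) = −2, so x_1 = 0 − (−2)/(−2) = −1.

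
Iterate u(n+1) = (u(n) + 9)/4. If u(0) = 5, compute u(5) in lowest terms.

u(1) = (5 + 9)/4 = 7/2.
u(2) = ((7/2) + 9)/4 = 25/8.
u(3) = ((25/8) + 9)/4 = 97/32.
u(4) = ((97/32) + 9)/4 = 385/128.
u(5) = ((385/128) + 9)/4 = 1537/512.

1537/512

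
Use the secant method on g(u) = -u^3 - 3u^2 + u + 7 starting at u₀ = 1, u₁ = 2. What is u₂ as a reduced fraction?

g(1) = 4, g(2) = -11. u₂ = 2 - (-11)·(2 - 1)/((-11) - 4) = 19/15.

19/15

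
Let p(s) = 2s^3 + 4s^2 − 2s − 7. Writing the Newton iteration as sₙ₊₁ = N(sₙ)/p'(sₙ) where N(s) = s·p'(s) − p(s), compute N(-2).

−9

p'(s) = 6s^2 + 8s − 2.
N(s) = s·p'(s) − p(s) = s·(6s^2 + 8s − 2) − (2s^3 + 4s^2 − 2s − 7) = 4s^3 + 4s^2 + 7.
N(-2) = −9.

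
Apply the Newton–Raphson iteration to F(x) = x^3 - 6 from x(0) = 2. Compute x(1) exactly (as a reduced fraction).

11/6

F'(x) = 3x^2.
F(2) = 2, F'(2) = 12, so x(1) = 2 - 2/12 = 11/6.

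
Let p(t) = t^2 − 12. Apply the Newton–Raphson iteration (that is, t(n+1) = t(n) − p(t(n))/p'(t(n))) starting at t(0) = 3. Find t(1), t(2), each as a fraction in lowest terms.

p'(t) = 2t.
p(3) = −3, p'(3) = 6, so t(1) = 3 − (−3)/6 = 7/2.
p(7/2) = 1/4, p'(7/2) = 7, so t(2) = (7/2) − (1/4)/7 = 97/28.

t(1) = 7/2, t(2) = 97/28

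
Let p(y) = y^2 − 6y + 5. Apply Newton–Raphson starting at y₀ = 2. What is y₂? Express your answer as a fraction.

19/20

p'(y) = 2y − 6.
p(2) = −3, p'(2) = −2, so y₁ = 2 − (−3)/(−2) = 1/2.
p(1/2) = 9/4, p'(1/2) = −5, so y₂ = (1/2) − (9/4)/(−5) = 19/20.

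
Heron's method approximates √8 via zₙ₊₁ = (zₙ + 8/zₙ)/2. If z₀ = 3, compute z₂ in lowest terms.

577/204

z₁ = (3 + 8/3)/2 = 17/6.
z₂ = (17/6 + 8/(17/6))/2 = 577/204.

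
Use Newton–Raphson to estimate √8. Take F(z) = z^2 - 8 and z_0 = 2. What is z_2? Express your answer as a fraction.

17/6

F'(z) = 2z.
F(2) = -4, F'(2) = 4, so z_1 = 2 - (-4)/4 = 3.
F(3) = 1, F'(3) = 6, so z_2 = 3 - 1/6 = 17/6.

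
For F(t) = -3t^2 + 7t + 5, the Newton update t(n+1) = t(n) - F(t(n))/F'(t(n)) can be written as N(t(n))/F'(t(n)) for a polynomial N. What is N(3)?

-32

F'(t) = -6t + 7.
N(t) = t·F'(t) - F(t) = t·(-6t + 7) - (-3t^2 + 7t + 5) = -3t^2 - 5.
N(3) = -32.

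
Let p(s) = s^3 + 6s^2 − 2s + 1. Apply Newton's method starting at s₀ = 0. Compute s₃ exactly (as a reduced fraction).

p'(s) = 3s^2 + 12s − 2.
p(0) = 1, p'(0) = −2, so s₁ = 0 − 1/(−2) = 1/2.
p(1/2) = 13/8, p'(1/2) = 19/4, so s₂ = (1/2) − (13/8)/(19/4) = 3/19.
p(3/19) = 5746/6859, p'(3/19) = −11/361, so s₃ = (3/19) − (5746/6859)/(−11/361) = 5779/209.

5779/209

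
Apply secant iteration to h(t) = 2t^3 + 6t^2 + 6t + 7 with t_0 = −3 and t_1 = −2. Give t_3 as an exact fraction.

−580/241

h(−3) = −11, h(−2) = 3. t_2 = (−2) − 3·((−2) − (−3))/(3 − (−11)) = −31/14.
h(−2) = 3, h(−31/14) = 1947/1372. t_3 = (−31/14) − (1947/1372)·((−31/14) − (−2))/((1947/1372) − 3) = −580/241.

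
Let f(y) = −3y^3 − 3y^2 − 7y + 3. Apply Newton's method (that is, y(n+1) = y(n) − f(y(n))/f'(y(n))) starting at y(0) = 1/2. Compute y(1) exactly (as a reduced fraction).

f'(y) = −9y^2 − 6y − 7.
f(1/2) = −13/8, f'(1/2) = −49/4, so y(1) = (1/2) − (−13/8)/(−49/4) = 18/49.

18/49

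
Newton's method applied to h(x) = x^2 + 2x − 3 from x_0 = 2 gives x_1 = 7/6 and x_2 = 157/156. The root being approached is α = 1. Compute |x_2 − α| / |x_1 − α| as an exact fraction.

1/26

x_1 − α = 7/6 − 1 = 1/6, so |x_1 − α| = 1/6.
x_2 − α = 157/156 − 1 = 1/156, so |x_2 − α| = 1/156.
Ratio = (1/156) / (1/6) = 1/26.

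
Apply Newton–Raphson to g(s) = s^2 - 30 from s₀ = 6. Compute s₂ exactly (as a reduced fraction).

241/44

g'(s) = 2s.
g(6) = 6, g'(6) = 12, so s₁ = 6 - 6/12 = 11/2.
g(11/2) = 1/4, g'(11/2) = 11, so s₂ = (11/2) - (1/4)/11 = 241/44.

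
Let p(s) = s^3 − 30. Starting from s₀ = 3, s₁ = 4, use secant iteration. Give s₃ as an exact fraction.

p(3) = −3, p(4) = 34. s₂ = 4 − 34·(4 − 3)/(34 − (−3)) = 114/37.
p(4) = 34, p(114/37) = −38046/50653. s₃ = (114/37) − (−38046/50653)·((114/37) − 4)/((−38046/50653) − 34) = 80271/25886.

80271/25886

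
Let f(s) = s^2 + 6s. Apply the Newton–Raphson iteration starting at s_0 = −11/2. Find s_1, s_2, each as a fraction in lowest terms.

f'(s) = 2s + 6.
f(−11/2) = −11/4, f'(−11/2) = −5, so s_1 = (−11/2) − (−11/4)/(−5) = −121/20.
f(−121/20) = 121/400, f'(−121/20) = −61/10, so s_2 = (−121/20) − (121/400)/(−61/10) = −14641/2440.

s_1 = −121/20, s_2 = −14641/2440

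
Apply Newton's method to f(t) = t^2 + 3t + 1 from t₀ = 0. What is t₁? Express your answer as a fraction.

-1/3

f'(t) = 2t + 3.
f(0) = 1, f'(0) = 3, so t₁ = 0 - 1/3 = -1/3.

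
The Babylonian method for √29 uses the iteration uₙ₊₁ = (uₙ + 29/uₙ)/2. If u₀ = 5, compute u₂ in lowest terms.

u₁ = (5 + 29/5)/2 = 27/5.
u₂ = (27/5 + 29/(27/5))/2 = 727/135.

727/135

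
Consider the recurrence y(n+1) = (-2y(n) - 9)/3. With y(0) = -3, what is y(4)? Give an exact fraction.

y(1) = (-2·(-3) - 9)/3 = -1.
y(2) = (-2·(-1) - 9)/3 = -7/3.
y(3) = (-2·(-7/3) - 9)/3 = -13/9.
y(4) = (-2·(-13/9) - 9)/3 = -55/27.

-55/27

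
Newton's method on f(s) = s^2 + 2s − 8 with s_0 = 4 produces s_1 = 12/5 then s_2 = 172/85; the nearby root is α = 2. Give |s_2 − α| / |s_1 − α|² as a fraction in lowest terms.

5/34

s_1 − α = 12/5 − 2 = 2/5, so |s_1 − α| = 2/5.
s_2 − α = 172/85 − 2 = 2/85, so |s_2 − α| = 2/85.
|s_1 − α|² = 4/25.
Ratio = (2/85) / (4/25) = 5/34.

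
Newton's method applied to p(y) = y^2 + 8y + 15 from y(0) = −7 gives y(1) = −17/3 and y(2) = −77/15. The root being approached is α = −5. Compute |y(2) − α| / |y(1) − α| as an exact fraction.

1/5

y(1) − α = −17/3 − (−5) = −17/3 + 5 = −2/3, so |y(1) − α| = 2/3.
y(2) − α = −77/15 − (−5) = −77/15 + 5 = −2/15, so |y(2) − α| = 2/15.
Ratio = (2/15) / (2/3) = 1/5.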